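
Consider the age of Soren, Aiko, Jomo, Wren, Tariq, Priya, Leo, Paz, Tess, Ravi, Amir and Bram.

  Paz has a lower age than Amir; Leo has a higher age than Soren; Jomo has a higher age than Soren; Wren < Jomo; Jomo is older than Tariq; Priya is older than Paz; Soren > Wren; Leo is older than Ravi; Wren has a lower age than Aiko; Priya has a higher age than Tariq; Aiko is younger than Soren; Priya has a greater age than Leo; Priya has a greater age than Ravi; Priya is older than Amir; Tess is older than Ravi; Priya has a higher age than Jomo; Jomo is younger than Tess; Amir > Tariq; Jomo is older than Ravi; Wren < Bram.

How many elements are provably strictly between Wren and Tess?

The relations place Wren below Tess. An element lies strictly between them when it is forced above Wren and also forced below Tess.
Above Wren: {Aiko, Soren, Leo, Jomo, Bram, Priya}. Below Tess: {Aiko, Soren, Ravi, Tariq, Jomo}.
Intersection: {Aiko, Soren, Jomo} — 3.

3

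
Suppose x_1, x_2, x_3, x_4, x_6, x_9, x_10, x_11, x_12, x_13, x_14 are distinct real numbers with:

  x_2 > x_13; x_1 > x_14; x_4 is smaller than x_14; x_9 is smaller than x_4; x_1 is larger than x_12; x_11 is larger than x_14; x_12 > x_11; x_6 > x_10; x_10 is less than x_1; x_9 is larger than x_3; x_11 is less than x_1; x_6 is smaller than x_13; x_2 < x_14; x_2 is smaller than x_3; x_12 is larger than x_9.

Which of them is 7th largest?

x_3

Chaining the given pairs: x_10 < x_6 < x_13 < x_2 < x_3 < x_9 < x_4 < x_14 < x_11 < x_12 < x_1.
The 7th largest is x_3.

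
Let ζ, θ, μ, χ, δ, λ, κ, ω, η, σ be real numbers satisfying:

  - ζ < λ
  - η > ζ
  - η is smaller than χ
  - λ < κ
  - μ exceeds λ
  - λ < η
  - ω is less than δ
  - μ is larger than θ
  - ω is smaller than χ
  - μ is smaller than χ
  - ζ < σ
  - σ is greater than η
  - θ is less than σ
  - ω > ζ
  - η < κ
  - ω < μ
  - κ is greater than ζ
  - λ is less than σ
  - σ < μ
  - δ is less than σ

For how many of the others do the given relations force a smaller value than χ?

8

Directly below χ: ω, η, μ.
One step further: θ, ζ, λ, σ (7 so far).
One step further: δ (8 so far).
Nothing else is reachable below χ; 8 in all.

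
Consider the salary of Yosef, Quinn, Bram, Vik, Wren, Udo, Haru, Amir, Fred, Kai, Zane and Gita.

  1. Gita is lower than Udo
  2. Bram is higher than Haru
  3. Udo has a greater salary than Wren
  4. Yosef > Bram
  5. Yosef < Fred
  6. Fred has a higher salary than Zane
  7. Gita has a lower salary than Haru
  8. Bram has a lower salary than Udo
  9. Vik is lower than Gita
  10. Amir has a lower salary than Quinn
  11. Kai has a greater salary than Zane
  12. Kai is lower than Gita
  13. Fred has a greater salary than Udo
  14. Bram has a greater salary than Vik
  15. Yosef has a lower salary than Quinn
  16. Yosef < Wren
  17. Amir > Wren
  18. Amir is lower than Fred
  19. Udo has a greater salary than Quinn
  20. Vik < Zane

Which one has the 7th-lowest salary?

Yosef

The consecutive relations fix a unique order: Vik < Zane < Kai < Gita < Haru < Bram < Yosef < Wren < Amir < Quinn < Udo < Fred.
The 7th smallest is Yosef.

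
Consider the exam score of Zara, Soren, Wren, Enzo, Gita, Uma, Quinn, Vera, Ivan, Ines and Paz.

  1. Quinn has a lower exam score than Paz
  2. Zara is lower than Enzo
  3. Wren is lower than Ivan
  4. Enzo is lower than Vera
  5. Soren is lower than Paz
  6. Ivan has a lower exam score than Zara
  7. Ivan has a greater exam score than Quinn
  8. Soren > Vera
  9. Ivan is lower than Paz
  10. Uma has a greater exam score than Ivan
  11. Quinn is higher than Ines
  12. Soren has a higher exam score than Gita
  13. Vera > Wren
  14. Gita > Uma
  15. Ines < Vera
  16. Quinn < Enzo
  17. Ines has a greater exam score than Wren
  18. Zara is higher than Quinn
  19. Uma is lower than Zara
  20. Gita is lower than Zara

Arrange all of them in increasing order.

Wren < Ines < Quinn < Ivan < Uma < Gita < Zara < Enzo < Vera < Soren < Paz

Each adjacent pair is fixed by a given relation: Wren < Ines; Ines < Quinn; Quinn < Ivan; Ivan < Uma; Uma < Gita; Gita < Zara; Zara < Enzo; Enzo < Vera; Vera < Soren; Soren < Paz. Chaining them end to end gives the full order.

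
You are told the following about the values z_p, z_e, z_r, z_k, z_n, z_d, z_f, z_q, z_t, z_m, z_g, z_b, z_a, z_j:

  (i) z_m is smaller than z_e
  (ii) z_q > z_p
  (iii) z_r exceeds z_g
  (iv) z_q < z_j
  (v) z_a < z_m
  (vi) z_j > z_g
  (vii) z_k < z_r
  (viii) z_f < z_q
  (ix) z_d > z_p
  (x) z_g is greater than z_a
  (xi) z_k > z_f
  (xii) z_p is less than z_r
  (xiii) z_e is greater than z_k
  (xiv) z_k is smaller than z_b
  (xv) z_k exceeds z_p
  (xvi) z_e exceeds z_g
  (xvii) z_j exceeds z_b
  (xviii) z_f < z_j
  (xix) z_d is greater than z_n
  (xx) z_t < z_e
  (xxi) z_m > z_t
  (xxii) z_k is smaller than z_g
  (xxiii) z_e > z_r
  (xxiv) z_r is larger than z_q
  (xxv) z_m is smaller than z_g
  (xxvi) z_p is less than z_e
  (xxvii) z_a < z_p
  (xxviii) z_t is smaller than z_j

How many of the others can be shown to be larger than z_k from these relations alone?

5

Directly above z_k: z_b, z_g, z_r, z_e.
One step further: z_j (5 so far).
No other element is forced above z_k by the given relations, so the count is 5.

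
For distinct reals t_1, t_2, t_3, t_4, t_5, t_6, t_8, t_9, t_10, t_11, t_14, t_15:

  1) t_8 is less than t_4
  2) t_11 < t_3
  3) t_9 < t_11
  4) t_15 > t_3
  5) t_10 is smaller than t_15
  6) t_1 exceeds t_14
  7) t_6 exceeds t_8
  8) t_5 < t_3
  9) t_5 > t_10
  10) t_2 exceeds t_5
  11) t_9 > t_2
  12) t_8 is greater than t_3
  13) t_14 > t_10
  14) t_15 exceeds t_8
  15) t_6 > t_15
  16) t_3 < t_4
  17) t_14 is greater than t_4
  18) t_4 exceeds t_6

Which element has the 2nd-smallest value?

t_5

Chaining the given pairs: t_10 < t_5 < t_2 < t_9 < t_11 < t_3 < t_8 < t_15 < t_6 < t_4 < t_14 < t_1.
The 2nd smallest is t_5.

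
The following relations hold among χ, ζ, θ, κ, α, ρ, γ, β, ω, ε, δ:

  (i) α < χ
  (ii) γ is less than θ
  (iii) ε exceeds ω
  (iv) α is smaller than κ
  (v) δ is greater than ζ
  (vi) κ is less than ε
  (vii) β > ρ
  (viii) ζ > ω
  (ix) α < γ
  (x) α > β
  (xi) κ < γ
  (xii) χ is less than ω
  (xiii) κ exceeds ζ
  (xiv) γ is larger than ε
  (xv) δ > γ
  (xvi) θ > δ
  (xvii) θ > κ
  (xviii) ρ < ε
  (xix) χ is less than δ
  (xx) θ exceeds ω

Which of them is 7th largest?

ω

Piecing the relations together gives one ordering: ρ < β < α < χ < ω < ζ < κ < ε < γ < δ < θ.
The 7th largest is ω.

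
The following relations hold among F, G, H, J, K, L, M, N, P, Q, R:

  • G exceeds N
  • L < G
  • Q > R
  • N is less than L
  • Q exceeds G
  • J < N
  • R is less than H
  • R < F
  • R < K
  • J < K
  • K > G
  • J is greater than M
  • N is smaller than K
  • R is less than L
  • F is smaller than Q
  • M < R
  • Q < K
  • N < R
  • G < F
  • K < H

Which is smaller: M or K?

M < J and J < N give M < N.
Then N < R extends the chain to R.
Then R < L extends the chain to L.
With L < G: M < J < N < R < L < G.
With G < F: M < J < N < R < L < G < F.
With F < Q: M < J < N < R < L < G < F < Q.
With Q < K: M < J < N < R < L < G < F < Q < K.
So M < K; M is the smaller of the two.

M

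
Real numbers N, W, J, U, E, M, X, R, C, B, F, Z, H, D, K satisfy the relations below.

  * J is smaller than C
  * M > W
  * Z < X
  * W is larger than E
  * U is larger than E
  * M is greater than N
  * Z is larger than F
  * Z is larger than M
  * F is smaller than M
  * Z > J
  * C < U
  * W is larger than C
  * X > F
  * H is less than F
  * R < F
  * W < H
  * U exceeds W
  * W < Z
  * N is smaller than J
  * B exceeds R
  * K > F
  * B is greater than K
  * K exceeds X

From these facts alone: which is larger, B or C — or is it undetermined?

C < W and W < H give C < H.
Then H < F extends the chain to F.
Then F < M extends the chain to M.
With M < Z: C < W < H < F < M < Z.
Then Z < X extends the chain to X.
Then X < K extends the chain to K.
Then K < B extends the chain to B.
So B is larger.

B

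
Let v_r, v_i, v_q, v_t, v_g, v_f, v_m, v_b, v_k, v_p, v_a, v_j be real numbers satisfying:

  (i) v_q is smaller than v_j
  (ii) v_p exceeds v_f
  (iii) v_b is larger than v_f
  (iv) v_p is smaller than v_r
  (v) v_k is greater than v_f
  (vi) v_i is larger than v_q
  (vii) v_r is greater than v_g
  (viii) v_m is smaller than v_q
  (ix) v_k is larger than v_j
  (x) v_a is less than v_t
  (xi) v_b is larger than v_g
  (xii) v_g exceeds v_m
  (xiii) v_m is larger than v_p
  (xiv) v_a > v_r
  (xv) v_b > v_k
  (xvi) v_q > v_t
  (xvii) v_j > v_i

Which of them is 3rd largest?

The consecutive relations fix a unique order: v_f < v_p < v_m < v_g < v_r < v_a < v_t < v_q < v_i < v_j < v_k < v_b.
The 3rd largest is v_j.

v_j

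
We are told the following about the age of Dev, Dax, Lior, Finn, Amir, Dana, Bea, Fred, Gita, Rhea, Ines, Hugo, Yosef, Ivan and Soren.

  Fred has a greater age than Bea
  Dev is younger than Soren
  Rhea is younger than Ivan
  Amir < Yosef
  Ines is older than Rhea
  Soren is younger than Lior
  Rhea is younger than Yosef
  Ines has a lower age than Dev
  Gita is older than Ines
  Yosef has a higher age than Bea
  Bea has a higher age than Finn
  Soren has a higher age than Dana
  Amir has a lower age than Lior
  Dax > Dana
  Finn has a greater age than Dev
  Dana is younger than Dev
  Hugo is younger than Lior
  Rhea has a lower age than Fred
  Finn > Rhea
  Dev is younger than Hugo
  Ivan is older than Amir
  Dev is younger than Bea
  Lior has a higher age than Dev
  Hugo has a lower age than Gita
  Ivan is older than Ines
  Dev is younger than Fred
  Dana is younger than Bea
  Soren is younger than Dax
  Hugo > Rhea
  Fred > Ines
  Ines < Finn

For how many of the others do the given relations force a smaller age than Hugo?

Directly below Hugo: Rhea, Dev.
One step further: Ines, Dana (4 so far).
Nothing else is reachable below Hugo; 4 in all.

4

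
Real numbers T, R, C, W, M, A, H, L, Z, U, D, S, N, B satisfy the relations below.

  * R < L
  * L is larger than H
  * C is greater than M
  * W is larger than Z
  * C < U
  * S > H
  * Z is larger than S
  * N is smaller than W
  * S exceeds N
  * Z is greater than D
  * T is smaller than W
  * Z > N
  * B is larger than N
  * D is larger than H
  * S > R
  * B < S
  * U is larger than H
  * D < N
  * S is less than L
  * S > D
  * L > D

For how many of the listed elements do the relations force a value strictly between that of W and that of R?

2

Chaining upward from R reaches: S, L, Z.
Chaining downward from W reaches: T, H, D, N, B, S, Z.
Strictly between R and W are those in both lists: S, Z — 2 elements.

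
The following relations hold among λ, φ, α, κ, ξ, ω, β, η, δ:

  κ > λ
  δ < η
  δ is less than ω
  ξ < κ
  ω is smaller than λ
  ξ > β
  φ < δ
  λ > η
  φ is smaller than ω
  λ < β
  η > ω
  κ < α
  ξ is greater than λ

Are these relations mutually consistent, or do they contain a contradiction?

The single ordering φ < δ < ω < η < λ < β < ξ < κ < α satisfies every listed relation, so no contradiction arises.

consistent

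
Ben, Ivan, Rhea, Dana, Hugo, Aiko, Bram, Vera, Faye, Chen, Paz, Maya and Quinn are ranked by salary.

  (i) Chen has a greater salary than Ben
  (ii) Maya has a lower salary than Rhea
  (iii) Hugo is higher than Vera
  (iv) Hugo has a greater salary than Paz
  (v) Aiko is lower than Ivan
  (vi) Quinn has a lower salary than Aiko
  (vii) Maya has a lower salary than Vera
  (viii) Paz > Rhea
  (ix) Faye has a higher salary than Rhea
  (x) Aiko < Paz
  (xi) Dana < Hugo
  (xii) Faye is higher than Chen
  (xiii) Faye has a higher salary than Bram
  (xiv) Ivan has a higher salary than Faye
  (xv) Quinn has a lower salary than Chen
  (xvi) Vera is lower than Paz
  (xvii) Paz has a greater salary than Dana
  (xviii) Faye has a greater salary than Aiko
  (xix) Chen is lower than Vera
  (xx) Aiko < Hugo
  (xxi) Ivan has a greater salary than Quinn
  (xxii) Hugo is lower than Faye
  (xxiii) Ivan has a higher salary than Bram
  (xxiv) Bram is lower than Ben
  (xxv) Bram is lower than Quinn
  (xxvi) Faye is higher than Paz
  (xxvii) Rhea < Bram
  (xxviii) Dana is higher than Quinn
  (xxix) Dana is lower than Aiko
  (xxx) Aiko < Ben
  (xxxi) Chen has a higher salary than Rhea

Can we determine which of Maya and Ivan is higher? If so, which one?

Ivan

Maya < Rhea < Bram < Quinn < Dana < Aiko < Ben < Chen < Vera < Paz < Hugo < Faye < Ivan, by transitivity through Rhea, Bram, Quinn, Dana, Aiko, Ben, Chen, Vera, Paz, Hugo, Faye.
So Ivan is higher.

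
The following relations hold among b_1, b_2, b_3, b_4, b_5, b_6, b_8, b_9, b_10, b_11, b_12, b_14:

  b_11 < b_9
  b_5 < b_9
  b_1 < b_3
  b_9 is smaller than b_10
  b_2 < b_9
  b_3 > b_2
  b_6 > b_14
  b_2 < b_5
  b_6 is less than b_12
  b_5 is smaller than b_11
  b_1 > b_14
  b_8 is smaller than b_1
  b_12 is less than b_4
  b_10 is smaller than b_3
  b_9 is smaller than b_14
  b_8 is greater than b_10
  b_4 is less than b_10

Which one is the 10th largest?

The consecutive relations fix a unique order: b_2 < b_5 < b_11 < b_9 < b_14 < b_6 < b_12 < b_4 < b_10 < b_8 < b_1 < b_3.
The 10th largest is b_11.

b_11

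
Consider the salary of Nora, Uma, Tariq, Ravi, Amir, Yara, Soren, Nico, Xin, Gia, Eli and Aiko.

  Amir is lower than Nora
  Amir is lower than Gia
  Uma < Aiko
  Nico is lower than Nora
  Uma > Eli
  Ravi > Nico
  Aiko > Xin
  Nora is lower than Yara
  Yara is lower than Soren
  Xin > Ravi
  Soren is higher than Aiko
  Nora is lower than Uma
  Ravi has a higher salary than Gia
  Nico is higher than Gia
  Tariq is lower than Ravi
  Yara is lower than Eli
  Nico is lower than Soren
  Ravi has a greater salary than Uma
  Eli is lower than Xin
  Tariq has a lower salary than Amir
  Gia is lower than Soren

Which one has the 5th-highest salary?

Chaining the given pairs: Tariq < Amir < Gia < Nico < Nora < Yara < Eli < Uma < Ravi < Xin < Aiko < Soren.
The 5th largest is Uma.

Uma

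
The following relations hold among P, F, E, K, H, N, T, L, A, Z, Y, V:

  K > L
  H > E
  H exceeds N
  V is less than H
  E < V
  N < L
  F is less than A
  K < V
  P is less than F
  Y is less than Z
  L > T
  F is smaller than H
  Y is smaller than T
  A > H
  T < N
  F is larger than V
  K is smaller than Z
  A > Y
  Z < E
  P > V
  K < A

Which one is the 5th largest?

Chaining the given pairs: Y < T < N < L < K < Z < E < V < P < F < H < A.
The 5th largest is V.

V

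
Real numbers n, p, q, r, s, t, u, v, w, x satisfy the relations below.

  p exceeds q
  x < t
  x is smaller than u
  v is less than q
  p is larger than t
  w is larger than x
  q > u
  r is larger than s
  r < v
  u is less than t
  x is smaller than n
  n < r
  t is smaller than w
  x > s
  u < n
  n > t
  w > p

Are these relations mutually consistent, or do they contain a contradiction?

The single ordering s < x < u < t < n < r < v < q < p < w satisfies every listed relation, so no contradiction arises.

consistent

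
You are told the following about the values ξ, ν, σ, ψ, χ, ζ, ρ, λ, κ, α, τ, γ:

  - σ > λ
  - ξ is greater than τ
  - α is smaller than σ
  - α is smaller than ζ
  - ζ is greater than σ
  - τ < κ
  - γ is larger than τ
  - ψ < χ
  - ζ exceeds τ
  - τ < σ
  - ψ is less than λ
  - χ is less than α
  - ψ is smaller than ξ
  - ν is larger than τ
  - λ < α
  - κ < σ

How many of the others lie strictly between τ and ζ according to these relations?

The relations place τ below ζ. An element lies strictly between them when it is forced above τ and also forced below ζ.
Above τ: {ξ, γ, κ, σ, ν}. Below ζ: {ψ, λ, χ, α, κ, σ}.
Intersection: {κ, σ} — 2.

2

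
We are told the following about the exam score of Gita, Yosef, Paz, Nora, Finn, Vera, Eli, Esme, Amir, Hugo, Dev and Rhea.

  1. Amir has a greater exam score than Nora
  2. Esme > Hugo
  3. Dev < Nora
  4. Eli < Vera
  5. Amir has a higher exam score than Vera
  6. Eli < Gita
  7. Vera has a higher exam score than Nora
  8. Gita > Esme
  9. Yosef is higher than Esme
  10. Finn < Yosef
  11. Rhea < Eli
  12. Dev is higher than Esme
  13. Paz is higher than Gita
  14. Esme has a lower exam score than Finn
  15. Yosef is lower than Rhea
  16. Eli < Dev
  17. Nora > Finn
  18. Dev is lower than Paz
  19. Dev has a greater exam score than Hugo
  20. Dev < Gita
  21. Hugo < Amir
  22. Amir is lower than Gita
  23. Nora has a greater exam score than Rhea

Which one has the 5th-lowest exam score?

Rhea

Chaining the given pairs: Hugo < Esme < Finn < Yosef < Rhea < Eli < Dev < Nora < Vera < Amir < Gita < Paz.
Counting 5 from the smallest end gives Rhea.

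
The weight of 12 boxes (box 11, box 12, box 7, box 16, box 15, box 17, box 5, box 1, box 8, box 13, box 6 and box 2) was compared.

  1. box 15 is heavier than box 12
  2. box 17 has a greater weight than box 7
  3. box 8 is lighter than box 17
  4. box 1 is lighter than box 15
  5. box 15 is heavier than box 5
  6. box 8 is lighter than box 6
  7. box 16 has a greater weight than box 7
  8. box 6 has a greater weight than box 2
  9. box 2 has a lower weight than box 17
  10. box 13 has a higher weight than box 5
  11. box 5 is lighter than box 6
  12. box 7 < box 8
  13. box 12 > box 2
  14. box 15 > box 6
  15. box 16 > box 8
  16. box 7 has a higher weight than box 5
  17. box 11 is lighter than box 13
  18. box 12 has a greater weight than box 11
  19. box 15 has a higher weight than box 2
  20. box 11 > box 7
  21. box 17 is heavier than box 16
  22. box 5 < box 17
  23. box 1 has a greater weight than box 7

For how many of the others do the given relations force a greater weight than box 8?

Directly above box 8: box 16, box 6, box 17.
One step further: box 15 (4 so far).
Nothing else is reachable above box 8; 4 in all.

4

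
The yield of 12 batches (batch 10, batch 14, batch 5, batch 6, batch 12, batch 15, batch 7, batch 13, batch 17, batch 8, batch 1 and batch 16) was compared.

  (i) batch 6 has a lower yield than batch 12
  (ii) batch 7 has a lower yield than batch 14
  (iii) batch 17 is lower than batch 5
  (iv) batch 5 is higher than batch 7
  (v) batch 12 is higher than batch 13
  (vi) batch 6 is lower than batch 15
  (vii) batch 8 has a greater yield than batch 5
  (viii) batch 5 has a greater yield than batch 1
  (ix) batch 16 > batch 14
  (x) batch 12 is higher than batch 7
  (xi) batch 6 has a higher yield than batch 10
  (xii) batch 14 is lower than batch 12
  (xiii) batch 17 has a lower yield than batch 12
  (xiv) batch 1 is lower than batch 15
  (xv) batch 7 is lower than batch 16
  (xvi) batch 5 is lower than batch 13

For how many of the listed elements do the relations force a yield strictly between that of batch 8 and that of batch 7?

Chaining upward from batch 7 reaches: batch 5, batch 13, batch 14, batch 16, batch 12.
Chaining downward from batch 8 reaches: batch 17, batch 1, batch 5.
Strictly between batch 7 and batch 8 are those in both lists: batch 5 — 1 element.

1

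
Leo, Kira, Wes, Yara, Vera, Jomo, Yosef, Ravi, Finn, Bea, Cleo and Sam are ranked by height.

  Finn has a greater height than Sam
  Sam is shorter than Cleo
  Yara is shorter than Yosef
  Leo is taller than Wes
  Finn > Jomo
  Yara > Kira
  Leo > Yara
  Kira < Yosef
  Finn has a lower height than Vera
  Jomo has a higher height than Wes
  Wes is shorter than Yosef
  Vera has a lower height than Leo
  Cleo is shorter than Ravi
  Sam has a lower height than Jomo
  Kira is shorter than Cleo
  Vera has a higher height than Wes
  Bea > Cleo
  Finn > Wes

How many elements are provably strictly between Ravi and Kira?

1

The relations place Kira below Ravi. An element lies strictly between them when it is forced above Kira and also forced below Ravi.
Above Kira: {Cleo, Bea, Yara, Leo, Yosef}. Below Ravi: {Sam, Cleo}.
Intersection: {Cleo} — 1.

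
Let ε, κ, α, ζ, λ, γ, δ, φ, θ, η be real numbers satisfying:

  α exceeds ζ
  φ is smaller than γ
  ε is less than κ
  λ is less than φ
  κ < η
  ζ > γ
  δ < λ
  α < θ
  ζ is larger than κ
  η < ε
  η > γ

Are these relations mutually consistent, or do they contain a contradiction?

inconsistent

We have κ < η stated directly, yet also η < ε < κ by chaining the others — so η < κ. Contradiction.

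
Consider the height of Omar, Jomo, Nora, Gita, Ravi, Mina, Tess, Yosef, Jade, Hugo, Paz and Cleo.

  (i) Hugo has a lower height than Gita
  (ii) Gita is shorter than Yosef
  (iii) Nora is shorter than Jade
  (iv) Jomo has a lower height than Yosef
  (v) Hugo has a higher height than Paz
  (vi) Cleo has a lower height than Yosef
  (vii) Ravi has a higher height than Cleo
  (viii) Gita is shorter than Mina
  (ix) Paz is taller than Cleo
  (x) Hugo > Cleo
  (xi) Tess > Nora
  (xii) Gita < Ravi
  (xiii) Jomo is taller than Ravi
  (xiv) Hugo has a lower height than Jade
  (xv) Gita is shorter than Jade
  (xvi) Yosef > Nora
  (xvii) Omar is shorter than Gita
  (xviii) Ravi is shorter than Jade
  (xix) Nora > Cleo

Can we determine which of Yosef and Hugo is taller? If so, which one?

Following the relations from Hugo: Hugo < Gita < Ravi < Jomo < Yosef.
So Yosef is taller.

Yosef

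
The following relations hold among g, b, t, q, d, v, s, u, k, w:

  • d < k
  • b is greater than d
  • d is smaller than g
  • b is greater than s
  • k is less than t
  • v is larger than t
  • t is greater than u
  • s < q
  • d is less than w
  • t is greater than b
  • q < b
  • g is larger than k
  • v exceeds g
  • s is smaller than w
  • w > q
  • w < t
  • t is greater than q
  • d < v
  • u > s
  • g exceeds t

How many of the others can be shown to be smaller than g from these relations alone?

8

Directly below g: d, k, t.
One step further: q, u, w, b (7 so far).
One step further: s (8 so far).
No other element is forced below g by the given relations, so the count is 8.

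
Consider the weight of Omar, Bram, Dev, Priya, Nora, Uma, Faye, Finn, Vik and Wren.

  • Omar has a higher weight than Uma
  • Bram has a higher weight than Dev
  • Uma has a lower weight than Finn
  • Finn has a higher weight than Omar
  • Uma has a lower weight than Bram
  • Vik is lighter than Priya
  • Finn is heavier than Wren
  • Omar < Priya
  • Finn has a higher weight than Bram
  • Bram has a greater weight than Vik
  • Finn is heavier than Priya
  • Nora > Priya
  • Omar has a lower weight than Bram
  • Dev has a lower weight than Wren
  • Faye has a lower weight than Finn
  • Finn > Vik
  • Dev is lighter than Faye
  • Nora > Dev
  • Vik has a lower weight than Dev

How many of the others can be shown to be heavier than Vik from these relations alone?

The elements the relations force above Vik are Dev, Priya, Bram, Nora, Wren, Faye, Finn — no chain reaches any other.
That is 7.

7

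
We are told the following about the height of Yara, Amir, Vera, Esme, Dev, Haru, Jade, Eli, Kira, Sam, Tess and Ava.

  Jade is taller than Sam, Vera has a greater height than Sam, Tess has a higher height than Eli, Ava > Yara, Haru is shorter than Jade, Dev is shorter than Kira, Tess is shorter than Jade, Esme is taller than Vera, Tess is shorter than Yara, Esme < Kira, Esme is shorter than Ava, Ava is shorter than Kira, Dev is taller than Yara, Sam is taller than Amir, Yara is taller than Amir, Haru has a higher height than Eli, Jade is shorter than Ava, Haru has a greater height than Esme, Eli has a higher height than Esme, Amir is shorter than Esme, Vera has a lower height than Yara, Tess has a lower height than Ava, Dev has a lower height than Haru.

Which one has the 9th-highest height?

Esme

The consecutive relations fix a unique order: Amir < Sam < Vera < Esme < Eli < Tess < Yara < Dev < Haru < Jade < Ava < Kira.
Counting 9 from the largest end gives Esme.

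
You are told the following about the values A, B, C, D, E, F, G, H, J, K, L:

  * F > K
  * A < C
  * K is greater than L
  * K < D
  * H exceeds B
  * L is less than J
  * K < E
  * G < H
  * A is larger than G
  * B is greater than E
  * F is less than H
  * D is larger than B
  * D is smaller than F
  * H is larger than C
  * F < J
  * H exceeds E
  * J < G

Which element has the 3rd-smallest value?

E

The consecutive relations fix a unique order: L < K < E < B < D < F < J < G < A < C < H.
The 3rd smallest is E.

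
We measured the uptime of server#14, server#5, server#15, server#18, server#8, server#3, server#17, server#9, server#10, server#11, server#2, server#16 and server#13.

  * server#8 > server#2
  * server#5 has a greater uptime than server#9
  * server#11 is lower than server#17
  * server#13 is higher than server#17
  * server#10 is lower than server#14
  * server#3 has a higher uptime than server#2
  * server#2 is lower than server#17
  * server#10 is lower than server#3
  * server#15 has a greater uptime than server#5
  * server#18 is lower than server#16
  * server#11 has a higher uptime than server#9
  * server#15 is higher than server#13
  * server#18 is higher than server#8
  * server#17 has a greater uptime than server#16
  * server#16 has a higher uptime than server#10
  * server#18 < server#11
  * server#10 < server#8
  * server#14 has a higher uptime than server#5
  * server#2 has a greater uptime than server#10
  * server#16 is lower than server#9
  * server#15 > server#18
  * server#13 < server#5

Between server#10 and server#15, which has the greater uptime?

server#15

Following the relations from server#10: server#10 < server#2 < server#8 < server#18 < server#16 < server#9 < server#11 < server#17 < server#13 < server#5 < server#15.
So server#10 < server#15; server#15 is the higher of the two.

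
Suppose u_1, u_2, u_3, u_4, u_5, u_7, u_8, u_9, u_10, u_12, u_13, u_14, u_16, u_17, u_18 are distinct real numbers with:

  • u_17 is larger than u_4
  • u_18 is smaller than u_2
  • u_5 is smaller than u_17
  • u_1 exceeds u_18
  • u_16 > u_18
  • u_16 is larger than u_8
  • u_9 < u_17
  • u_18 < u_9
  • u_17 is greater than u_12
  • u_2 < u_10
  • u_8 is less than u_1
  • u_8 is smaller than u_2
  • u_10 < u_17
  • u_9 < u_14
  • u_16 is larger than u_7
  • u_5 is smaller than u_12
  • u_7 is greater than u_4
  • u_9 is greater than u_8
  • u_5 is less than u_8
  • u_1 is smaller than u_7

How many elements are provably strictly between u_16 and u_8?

Chaining upward from u_8 reaches: u_2, u_1, u_7, u_9, u_10, u_17, u_14.
Chaining downward from u_16 reaches: u_18, u_5, u_1, u_4, u_7.
Strictly between u_8 and u_16 are those in both lists: u_1, u_7 — 2 elements.

2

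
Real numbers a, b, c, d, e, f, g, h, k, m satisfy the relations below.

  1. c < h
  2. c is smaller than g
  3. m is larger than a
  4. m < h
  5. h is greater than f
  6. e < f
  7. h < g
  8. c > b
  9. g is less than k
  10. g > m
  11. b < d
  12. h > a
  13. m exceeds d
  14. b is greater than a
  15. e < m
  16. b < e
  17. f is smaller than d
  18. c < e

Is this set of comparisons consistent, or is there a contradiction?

consistent

Every relation is compatible with a < b < c < e < f < d < m < h < g < k; the set is consistent.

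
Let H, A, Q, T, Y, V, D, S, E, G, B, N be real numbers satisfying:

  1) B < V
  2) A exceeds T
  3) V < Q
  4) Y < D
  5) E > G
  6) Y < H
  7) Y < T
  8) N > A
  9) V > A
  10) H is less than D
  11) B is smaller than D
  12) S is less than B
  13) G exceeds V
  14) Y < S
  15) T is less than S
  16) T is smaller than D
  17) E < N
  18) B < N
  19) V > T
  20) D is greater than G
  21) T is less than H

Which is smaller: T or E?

Chaining the given relations: T < S < B < V < G < E.
So T < E; T is the smaller of the two.

T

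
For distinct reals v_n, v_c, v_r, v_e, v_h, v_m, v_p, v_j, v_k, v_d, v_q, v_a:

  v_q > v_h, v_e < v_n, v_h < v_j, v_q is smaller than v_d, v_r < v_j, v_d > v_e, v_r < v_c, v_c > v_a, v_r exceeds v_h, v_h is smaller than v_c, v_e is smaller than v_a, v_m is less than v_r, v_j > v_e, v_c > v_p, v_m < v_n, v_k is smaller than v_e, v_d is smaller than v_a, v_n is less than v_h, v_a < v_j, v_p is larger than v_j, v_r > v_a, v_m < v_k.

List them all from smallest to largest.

v_m < v_k < v_e < v_n < v_h < v_q < v_d < v_a < v_r < v_j < v_p < v_c

Each adjacent pair is fixed by a given relation: v_m < v_k; v_k < v_e; v_e < v_n; v_n < v_h; v_h < v_q; v_q < v_d; v_d < v_a; v_a < v_r; v_r < v_j; v_j < v_p; v_p < v_c. Chaining them end to end gives the full order.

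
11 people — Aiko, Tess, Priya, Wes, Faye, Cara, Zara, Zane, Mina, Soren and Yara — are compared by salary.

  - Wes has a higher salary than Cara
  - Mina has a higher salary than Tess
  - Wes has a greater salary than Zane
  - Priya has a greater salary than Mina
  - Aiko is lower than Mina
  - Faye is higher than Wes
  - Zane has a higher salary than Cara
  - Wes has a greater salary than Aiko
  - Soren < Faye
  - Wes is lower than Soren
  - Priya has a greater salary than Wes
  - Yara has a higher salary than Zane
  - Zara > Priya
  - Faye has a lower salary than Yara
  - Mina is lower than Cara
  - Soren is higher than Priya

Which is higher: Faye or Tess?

Tess < Mina and Mina < Cara give Tess < Cara.
Then Cara < Zane extends the chain to Zane.
Then Zane < Wes extends the chain to Wes.
With Wes < Soren: Tess < Mina < Cara < Zane < Wes < Soren.
Then Soren < Faye extends the chain to Faye.
So Tess < Faye; Faye is the higher of the two.

Faye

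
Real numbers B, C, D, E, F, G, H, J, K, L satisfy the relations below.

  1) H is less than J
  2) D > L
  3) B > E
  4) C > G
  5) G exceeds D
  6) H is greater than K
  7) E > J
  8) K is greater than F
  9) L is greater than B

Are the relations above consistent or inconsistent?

consistent

The single ordering F < K < H < J < E < B < L < D < G < C satisfies every listed relation, so no contradiction arises.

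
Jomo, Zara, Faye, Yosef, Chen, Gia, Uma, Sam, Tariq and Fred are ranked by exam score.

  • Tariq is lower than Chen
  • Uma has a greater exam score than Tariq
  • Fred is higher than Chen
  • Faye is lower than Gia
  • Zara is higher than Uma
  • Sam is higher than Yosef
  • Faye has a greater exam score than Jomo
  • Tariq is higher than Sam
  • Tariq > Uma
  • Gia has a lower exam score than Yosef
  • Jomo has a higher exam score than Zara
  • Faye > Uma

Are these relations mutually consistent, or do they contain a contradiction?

inconsistent

Chaining the given relations yields Uma < Zara < Jomo < Faye < Gia < Yosef < Sam < Tariq, so Uma < Tariq. But one relation states Tariq < Uma. These cannot both hold.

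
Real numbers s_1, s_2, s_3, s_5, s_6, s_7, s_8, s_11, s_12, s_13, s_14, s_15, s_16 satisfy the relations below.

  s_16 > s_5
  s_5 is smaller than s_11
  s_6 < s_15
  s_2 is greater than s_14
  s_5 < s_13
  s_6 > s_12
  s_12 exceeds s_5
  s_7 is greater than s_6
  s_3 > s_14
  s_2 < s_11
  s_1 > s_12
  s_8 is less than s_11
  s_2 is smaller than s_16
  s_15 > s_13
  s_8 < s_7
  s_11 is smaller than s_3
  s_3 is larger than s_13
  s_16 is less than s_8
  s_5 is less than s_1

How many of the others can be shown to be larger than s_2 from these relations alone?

5

The elements the relations force above s_2 are s_16, s_8, s_11, s_3, s_7 — no chain reaches any other.
That is 5.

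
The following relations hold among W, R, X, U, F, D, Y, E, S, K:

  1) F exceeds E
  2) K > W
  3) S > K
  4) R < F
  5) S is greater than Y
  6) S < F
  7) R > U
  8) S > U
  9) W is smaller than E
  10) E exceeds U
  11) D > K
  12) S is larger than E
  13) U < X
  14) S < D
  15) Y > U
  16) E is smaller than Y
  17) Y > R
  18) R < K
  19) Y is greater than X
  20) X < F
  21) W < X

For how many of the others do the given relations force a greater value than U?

From U the given relations immediately reach R, E, X, Y, S.
From those, K, D, F — 8 in total.
Nothing else is reachable above U; 8 in all.

8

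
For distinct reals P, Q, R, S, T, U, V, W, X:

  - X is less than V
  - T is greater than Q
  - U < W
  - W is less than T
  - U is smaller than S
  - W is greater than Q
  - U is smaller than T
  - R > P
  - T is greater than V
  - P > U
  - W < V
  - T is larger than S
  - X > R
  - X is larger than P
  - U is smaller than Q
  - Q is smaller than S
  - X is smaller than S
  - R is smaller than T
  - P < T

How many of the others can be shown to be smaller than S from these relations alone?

The elements the relations force below S are U, P, R, Q, X — no chain reaches any other.
That is 5.

5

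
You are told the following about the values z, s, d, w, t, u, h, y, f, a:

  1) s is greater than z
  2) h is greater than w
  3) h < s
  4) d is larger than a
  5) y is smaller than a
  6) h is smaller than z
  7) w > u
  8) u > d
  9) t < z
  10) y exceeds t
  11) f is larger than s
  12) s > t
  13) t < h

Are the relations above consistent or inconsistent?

consistent

Every relation is compatible with t < y < a < d < u < w < h < z < s < f; the set is consistent.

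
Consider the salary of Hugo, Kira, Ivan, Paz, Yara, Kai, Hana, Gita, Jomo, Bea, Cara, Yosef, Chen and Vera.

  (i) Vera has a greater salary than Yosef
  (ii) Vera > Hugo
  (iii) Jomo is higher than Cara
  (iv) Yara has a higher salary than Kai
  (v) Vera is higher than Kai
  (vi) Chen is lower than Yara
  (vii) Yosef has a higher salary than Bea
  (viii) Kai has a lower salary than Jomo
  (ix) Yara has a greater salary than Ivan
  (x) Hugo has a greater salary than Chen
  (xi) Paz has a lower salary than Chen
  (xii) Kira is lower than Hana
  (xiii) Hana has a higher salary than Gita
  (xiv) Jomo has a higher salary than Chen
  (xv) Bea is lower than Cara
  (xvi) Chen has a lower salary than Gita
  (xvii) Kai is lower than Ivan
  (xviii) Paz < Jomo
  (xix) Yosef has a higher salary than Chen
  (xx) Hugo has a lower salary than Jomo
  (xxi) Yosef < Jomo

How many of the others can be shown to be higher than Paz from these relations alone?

8

The elements the relations force above Paz are Chen, Gita, Hugo, Yosef, Vera, Hana, Yara, Jomo — no chain reaches any other.
That is 8.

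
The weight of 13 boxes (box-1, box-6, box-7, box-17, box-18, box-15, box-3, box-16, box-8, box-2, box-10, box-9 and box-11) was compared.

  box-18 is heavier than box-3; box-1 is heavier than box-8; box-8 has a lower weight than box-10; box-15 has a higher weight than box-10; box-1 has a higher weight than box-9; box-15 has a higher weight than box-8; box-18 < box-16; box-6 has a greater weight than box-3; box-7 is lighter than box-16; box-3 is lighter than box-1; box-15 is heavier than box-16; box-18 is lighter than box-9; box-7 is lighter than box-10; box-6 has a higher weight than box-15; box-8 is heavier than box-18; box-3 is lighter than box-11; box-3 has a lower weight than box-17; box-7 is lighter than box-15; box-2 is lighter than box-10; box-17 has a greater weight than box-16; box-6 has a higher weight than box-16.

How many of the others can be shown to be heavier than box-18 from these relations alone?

8

Directly above box-18: box-8, box-9, box-16.
One step further: box-10, box-1, box-15, box-6, box-17 (8 so far).
Nothing else is reachable above box-18; 8 in all.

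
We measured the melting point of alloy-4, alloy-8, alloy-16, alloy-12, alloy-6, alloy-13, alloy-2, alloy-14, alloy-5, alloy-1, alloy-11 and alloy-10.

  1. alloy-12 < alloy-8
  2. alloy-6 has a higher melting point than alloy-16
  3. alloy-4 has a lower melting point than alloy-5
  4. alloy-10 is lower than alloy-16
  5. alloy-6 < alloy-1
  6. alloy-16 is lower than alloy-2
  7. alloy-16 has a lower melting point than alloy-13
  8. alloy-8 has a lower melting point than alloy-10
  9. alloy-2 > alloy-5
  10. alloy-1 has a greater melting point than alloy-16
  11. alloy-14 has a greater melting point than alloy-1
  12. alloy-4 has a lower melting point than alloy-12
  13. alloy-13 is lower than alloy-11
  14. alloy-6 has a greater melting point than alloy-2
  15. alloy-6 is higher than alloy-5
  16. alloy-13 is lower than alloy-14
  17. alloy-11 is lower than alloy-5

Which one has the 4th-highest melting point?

alloy-2

Piecing the relations together gives one ordering: alloy-4 < alloy-12 < alloy-8 < alloy-10 < alloy-16 < alloy-13 < alloy-11 < alloy-5 < alloy-2 < alloy-6 < alloy-1 < alloy-14.
The 4th largest is alloy-2.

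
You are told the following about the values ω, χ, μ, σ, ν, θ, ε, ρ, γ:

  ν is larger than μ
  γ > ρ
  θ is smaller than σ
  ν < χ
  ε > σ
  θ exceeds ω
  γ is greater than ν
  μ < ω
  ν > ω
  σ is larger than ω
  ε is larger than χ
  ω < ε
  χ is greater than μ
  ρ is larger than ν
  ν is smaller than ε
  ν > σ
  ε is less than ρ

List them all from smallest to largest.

The consecutive links are each given: μ < ω; ω < θ; θ < σ; σ < ν; ν < χ; χ < ε; ε < ρ; ρ < γ.

μ < ω < θ < σ < ν < χ < ε < ρ < γ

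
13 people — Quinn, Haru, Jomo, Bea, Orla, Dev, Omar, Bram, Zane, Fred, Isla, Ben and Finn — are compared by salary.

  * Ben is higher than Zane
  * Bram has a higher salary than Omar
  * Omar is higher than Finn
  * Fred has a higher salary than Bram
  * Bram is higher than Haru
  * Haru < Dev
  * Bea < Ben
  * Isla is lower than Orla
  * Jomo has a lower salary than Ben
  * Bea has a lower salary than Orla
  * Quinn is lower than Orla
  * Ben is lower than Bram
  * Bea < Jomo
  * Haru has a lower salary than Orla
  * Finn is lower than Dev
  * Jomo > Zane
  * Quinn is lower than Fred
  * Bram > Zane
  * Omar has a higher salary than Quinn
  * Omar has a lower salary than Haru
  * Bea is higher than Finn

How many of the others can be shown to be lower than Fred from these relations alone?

Directly below Fred: Quinn, Bram.
One step further: Zane, Omar, Haru, Ben (6 so far).
One step further: Finn, Bea, Jomo (9 so far).
No other element is forced below Fred by the given relations, so the count is 9.

9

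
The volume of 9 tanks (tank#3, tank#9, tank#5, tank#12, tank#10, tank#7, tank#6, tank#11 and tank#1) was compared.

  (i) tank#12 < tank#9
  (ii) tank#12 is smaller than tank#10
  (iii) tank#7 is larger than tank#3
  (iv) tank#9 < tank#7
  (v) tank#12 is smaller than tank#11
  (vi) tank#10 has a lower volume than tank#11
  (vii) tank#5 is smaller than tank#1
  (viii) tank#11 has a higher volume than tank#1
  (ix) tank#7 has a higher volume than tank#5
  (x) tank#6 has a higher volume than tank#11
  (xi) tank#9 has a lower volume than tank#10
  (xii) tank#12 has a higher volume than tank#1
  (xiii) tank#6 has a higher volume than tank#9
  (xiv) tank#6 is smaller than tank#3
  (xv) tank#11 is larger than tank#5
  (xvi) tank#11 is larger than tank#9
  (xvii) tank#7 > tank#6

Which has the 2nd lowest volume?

Piecing the relations together gives one ordering: tank#5 < tank#1 < tank#12 < tank#9 < tank#10 < tank#11 < tank#6 < tank#3 < tank#7.
The 2nd smallest is tank#1.

tank#1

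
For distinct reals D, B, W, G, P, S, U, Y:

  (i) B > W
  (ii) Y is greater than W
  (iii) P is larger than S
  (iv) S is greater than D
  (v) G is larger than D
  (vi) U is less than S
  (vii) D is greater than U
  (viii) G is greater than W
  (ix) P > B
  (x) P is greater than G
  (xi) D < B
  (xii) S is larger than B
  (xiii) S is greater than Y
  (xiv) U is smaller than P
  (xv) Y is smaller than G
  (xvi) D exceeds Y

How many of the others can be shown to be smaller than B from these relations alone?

Directly below B: W, D.
One step further: U, Y (4 so far).
No other element is forced below B by the given relations, so the count is 4.

4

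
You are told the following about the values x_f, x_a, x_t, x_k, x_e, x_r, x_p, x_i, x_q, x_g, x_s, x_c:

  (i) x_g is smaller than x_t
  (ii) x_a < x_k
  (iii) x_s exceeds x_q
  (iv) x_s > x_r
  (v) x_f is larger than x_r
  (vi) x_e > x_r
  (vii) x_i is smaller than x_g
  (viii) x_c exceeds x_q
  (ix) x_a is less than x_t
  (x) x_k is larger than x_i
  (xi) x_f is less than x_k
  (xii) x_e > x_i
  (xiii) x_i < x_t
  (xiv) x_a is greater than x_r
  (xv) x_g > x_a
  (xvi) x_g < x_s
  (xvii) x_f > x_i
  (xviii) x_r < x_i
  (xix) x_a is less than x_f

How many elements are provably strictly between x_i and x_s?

The relations place x_i below x_s. An element lies strictly between them when it is forced above x_i and also forced below x_s.
Above x_i: {x_f, x_g, x_t, x_e, x_k}. Below x_s: {x_r, x_a, x_q, x_g}.
Intersection: {x_g} — 1.

1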